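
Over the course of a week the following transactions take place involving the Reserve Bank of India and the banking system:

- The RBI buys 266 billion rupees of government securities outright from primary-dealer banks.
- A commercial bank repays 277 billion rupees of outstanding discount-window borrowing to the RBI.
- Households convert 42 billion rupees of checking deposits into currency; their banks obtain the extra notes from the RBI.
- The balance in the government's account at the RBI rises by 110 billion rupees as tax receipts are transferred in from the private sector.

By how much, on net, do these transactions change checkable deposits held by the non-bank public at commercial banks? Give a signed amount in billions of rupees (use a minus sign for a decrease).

RBI balance sheet:
  Assets:      Securities +266B, Loans to banks −277B
  Liabilities: Bank reserves −163B, Currency in circulation +42B, Government deposits +110B
Commercial banking system:
  Assets:      Reserves at CB −163B, Securities −266B
  Liabilities: Checkable deposits −152B, Borrowings from CB −277B
So the change in checkable deposits held by the non-bank public at commercial banks is -152 billion.

-152 billion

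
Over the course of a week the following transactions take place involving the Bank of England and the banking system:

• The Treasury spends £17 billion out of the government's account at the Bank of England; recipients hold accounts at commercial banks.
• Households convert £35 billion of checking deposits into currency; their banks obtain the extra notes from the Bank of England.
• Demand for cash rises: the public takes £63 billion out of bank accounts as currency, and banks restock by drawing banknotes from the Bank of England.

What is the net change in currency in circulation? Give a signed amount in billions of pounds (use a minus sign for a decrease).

Government spending £17 billion: no currency enters or leaves circulation → 0.
Currency withdrawal £35 billion: notes leave the central bank → +£35B.
Currency withdrawal £63 billion: notes leave the central bank → +£63B.
Net: 0 + 35 + 63 = +£98 billion.

+£98 billion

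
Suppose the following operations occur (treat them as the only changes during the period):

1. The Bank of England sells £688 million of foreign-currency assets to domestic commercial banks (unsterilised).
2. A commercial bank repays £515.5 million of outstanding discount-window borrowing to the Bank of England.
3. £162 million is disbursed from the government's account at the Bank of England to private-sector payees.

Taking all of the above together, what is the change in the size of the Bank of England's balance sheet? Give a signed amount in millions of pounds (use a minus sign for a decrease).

-£1203.5 million

FX sale £688 million: a Bank of England asset is shed → −£688M.
Discount-window repayment £515.5 million: a Bank of England asset is shed → −£515.5M.
Government spending £162 million: only the composition of liabilities changes → 0.
Net: −688 − 515.5 + 0 = -£1203.5 million.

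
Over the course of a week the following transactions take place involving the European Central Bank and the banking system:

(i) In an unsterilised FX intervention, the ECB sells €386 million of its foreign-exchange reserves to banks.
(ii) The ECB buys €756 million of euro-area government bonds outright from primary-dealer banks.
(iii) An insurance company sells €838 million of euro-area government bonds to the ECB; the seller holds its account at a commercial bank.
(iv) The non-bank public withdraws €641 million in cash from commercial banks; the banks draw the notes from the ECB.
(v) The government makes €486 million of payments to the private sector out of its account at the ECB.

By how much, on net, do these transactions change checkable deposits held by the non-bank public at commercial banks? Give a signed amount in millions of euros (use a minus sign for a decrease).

FX sale €386 million: the counterparty is a bank, so public deposits are unchanged → 0.
OMO purchase (from banks) €756 million: the counterparty is a bank, so public deposits are unchanged → 0.
Asset purchase (from non-banks) €838 million: non-bank counterparties' bank balances rise → +€838M.
Currency withdrawal €641 million: non-bank counterparties' bank balances fall → −€641M.
Government spending €486 million: non-bank counterparties' bank balances rise → +€486M.
Net: 0 + 0 + 838 − 641 + 486 = +€683 million.

+€683 million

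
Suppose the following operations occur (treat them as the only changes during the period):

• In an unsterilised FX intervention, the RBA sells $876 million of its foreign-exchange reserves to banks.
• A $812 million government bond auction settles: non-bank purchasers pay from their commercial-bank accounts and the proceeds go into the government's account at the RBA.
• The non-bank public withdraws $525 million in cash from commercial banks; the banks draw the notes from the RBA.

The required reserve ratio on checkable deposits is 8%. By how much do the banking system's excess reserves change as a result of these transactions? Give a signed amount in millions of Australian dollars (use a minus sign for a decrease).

-$2106.04 million

FX sale $876 million: reserves −$876M, deposits 0.
Government account inflow $812 million: reserves −$812M, deposits −$812M.
Currency withdrawal $525 million: reserves −$525M, deposits −$525M.
Totals: Δreserves = −$2213M, Δdeposits = −$1337M.
Δrequired reserves = 8% × −$1337M = −$106.96M.
Δexcess reserves = Δreserves − Δrequired = −$2213M − (−$106.96M) = -$2106.04 million.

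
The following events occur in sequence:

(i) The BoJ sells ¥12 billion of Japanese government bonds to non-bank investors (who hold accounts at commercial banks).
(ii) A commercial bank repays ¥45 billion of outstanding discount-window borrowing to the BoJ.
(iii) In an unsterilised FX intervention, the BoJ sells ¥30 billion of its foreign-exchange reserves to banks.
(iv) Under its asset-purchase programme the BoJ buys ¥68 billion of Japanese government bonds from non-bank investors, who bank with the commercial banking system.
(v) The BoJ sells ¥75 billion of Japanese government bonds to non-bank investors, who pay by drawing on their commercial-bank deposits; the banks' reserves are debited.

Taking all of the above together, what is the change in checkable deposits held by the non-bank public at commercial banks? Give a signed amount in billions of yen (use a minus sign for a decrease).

-¥19 billion

Asset sale (to non-banks) ¥12 billion: non-bank counterparties' bank balances fall → −¥12B.
Discount-window repayment ¥45 billion: the counterparty is a bank, so public deposits are unchanged → 0.
FX sale ¥30 billion: the counterparty is a bank, so public deposits are unchanged → 0.
Asset purchase (from non-banks) ¥68 billion: non-bank counterparties' bank balances rise → +¥68B.
Asset sale (to non-banks) ¥75 billion: non-bank counterparties' bank balances fall → −¥75B.
Net: −12 + 0 + 0 + 68 − 75 = -¥19 billion.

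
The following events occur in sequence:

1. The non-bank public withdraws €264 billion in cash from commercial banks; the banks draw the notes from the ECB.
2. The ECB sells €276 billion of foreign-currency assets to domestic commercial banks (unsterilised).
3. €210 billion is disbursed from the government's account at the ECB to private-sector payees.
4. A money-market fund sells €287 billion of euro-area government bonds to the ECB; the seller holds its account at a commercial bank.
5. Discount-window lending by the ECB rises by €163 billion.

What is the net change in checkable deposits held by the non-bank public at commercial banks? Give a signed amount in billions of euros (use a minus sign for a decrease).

+€233 billion

ECB balance sheet:
  Assets:      Securities +€287B, Loans to banks +€163B, Foreign assets −€276B
  Liabilities: Bank reserves +€120B, Currency in circulation +€264B, Government deposits −€210B
Commercial banking system:
  Assets:      Reserves at CB +€120B, Foreign assets +€276B
  Liabilities: Checkable deposits +€233B, Borrowings from CB +€163B
So the change in checkable deposits held by the non-bank public at commercial banks is +€233 billion.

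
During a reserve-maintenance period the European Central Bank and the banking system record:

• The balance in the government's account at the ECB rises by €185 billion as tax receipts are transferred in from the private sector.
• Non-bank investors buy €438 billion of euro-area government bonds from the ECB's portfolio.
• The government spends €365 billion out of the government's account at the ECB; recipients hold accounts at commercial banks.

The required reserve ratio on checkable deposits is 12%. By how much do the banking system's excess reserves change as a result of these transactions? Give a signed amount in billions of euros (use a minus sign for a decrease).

Government account inflow €185 billion: reserves −€185B, deposits −€185B.
Asset sale (to non-banks) €438 billion: reserves −€438B, deposits −€438B.
Government spending €365 billion: reserves +€365B, deposits +€365B.
Totals: Δreserves = −€258B, Δdeposits = −€258B.
Δrequired reserves = 12% × −€258B = −€30.96B.
Δexcess reserves = Δreserves − Δrequired = −€258B − (−€30.96B) = -€227.04 billion.

-€227.04 billion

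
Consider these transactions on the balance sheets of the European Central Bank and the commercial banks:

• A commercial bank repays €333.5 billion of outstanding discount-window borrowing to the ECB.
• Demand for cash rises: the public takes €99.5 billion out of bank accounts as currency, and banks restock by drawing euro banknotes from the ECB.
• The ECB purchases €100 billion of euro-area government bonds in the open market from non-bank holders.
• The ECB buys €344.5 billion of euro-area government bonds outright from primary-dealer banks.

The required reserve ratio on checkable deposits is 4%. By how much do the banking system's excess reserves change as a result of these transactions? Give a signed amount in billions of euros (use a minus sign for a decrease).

+€11.48 billion

Discount-window repayment €333.5 billion: reserves −€333.5B, deposits 0.
Currency withdrawal €99.5 billion: reserves −€99.5B, deposits −€99.5B.
Asset purchase (from non-banks) €100 billion: reserves +€100B, deposits +€100B.
OMO purchase (from banks) €344.5 billion: reserves +€344.5B, deposits 0.
Totals: Δreserves = +€11.5B, Δdeposits = +€0.5B.
Δrequired reserves = 4% × +€0.5B = +€0.02B.
Δexcess reserves = Δreserves − Δrequired = +€11.5B − (+€0.02B) = +€11.48 billion.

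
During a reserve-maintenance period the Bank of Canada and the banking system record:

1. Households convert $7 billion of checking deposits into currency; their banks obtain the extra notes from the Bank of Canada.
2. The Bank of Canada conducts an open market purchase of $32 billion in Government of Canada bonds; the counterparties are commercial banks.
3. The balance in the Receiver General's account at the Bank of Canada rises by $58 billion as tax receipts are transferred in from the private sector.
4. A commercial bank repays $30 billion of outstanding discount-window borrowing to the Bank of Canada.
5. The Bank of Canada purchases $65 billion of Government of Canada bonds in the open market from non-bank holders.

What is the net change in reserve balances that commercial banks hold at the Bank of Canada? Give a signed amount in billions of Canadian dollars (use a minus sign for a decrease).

+$2 billion

Bank of Canada balance sheet:
  Assets:      Securities +$97B, Loans to banks −$30B
  Liabilities: Bank reserves +$2B, Currency in circulation +$7B, Government deposits +$58B
So the change in reserve balances that commercial banks hold at the Bank of Canada is +$2 billion.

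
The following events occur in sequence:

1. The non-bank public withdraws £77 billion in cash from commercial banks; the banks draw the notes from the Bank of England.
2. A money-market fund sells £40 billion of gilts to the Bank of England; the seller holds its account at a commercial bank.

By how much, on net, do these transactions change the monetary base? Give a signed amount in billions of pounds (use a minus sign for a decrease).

+£40 billion

Currency withdrawal £77 billion: just a shift between currency and reserves — both are base money → 0.
Asset purchase (from non-banks) £40 billion: Bank of England balance sheet expands → +£40B.
Net: 0 + 40 = +£40 billion.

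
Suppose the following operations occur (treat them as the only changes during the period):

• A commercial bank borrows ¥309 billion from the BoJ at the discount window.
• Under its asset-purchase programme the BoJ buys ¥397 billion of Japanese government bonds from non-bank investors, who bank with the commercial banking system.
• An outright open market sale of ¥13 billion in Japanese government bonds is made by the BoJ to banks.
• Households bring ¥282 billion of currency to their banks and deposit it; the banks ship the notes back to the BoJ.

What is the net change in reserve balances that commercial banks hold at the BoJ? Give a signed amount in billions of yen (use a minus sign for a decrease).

+¥975 billion

BoJ balance sheet:
  Assets:      Securities +¥384B, Loans to banks +¥309B
  Liabilities: Bank reserves +¥975B, Currency in circulation −¥282B
Commercial banking system:
  Assets:      Reserves at CB +¥975B, Securities +¥13B
  Liabilities: Checkable deposits +¥679B, Borrowings from CB +¥309B
So the change in reserve balances that commercial banks hold at the BoJ is +¥975 billion.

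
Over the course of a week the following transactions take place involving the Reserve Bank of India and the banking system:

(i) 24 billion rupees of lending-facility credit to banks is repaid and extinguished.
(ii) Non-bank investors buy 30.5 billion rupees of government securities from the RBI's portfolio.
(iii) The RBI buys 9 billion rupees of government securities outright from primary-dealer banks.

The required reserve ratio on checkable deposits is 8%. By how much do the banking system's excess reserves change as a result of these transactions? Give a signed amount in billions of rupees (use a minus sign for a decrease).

Discount-window repayment 24 billion rupees: reserves −24B, deposits 0.
Asset sale (to non-banks) 30.5 billion rupees: reserves −30.5B, deposits −30.5B.
OMO purchase (from banks) 9 billion rupees: reserves +9B, deposits 0.
Totals: Δreserves = −45.5B, Δdeposits = −30.5B.
Δrequired reserves = 8% × −30.5B = −2.44B.
Δexcess reserves = Δreserves − Δrequired = −45.5B − (−2.44B) = -43.06 billion.

-43.06 billion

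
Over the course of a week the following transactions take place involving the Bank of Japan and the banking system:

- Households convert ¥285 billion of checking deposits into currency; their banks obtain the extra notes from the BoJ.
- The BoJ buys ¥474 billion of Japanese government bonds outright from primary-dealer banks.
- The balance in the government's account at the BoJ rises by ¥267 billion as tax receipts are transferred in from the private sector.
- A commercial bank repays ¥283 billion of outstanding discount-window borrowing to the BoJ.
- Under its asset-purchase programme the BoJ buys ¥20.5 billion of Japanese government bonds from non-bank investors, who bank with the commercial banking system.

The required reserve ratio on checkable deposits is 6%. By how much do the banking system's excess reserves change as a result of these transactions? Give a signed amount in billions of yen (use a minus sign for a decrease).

Currency withdrawal ¥285 billion: reserves −¥285B, deposits −¥285B.
OMO purchase (from banks) ¥474 billion: reserves +¥474B, deposits 0.
Government account inflow ¥267 billion: reserves −¥267B, deposits −¥267B.
Discount-window repayment ¥283 billion: reserves −¥283B, deposits 0.
Asset purchase (from non-banks) ¥20.5 billion: reserves +¥20.5B, deposits +¥20.5B.
Totals: Δreserves = −¥340.5B, Δdeposits = −¥531.5B.
Δrequired reserves = 6% × −¥531.5B = −¥31.89B.
Δexcess reserves = Δreserves − Δrequired = −¥340.5B − (−¥31.89B) = -¥308.61 billion.

-¥308.61 billion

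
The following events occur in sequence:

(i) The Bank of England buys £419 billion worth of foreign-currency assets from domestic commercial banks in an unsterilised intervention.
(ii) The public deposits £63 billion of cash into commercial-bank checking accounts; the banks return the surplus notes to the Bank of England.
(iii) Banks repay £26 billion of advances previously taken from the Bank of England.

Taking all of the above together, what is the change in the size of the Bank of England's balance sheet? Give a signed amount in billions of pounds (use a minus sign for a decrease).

Bank of England balance sheet:
  Assets:      Loans to banks −£26B, Foreign assets +£419B
  Liabilities: Bank reserves +£456B, Currency in circulation −£63B
Change in total Bank of England assets = +£393 billion.

+£393 billion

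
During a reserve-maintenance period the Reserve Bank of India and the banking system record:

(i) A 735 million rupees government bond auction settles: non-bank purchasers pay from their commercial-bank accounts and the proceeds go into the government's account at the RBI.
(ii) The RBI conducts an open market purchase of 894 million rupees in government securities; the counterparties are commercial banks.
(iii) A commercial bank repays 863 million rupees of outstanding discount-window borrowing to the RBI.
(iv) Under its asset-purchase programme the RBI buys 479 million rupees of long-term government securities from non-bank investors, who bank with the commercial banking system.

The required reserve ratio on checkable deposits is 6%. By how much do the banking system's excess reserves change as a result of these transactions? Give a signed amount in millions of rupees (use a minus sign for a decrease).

-209.64 million

Government account inflow 735 million rupees: reserves −735M, deposits −735M.
OMO purchase (from banks) 894 million rupees: reserves +894M, deposits 0.
Discount-window repayment 863 million rupees: reserves −863M, deposits 0.
Asset purchase (from non-banks) 479 million rupees: reserves +479M, deposits +479M.
Totals: Δreserves = −225M, Δdeposits = −256M.
Δrequired reserves = 6% × −256M = −15.36M.
Δexcess reserves = Δreserves − Δrequired = −225M − (−15.36M) = -209.64 million.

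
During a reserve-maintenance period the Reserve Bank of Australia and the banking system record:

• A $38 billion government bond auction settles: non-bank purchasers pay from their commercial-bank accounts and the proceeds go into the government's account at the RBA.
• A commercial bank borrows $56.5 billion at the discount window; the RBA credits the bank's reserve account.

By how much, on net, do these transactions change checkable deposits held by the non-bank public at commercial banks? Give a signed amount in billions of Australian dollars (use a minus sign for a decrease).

Government account inflow $38 billion: non-bank counterparties' bank balances fall → −$38B.
Discount-window loan $56.5 billion: the counterparty is a bank, so public deposits are unchanged → 0.
Net: −38 + 0 = -$38 billion.

-$38 billion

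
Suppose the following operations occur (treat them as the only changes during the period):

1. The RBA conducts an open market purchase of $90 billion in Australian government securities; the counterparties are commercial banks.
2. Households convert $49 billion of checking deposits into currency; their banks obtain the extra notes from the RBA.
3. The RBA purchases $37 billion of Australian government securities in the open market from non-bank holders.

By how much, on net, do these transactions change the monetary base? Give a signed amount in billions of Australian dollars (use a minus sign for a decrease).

+$127 billion

OMO purchase (from banks) $90 billion: RBA balance sheet expands → +$90B.
Currency withdrawal $49 billion: just a shift between currency and reserves — both are base money → 0.
Asset purchase (from non-banks) $37 billion: RBA balance sheet expands → +$37B.
Net: 90 + 0 + 37 = +$127 billion.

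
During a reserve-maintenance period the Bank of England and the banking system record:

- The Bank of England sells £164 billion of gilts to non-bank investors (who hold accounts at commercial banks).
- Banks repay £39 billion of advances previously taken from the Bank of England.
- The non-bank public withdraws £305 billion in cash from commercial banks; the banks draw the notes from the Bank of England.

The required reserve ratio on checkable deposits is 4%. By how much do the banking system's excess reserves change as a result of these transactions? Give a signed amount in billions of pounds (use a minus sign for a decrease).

Asset sale (to non-banks) £164 billion: reserves −£164B, deposits −£164B.
Discount-window repayment £39 billion: reserves −£39B, deposits 0.
Currency withdrawal £305 billion: reserves −£305B, deposits −£305B.
Totals: Δreserves = −£508B, Δdeposits = −£469B.
Δrequired reserves = 4% × −£469B = −£18.76B.
Δexcess reserves = Δreserves − Δrequired = −£508B − (−£18.76B) = -£489.24 billion.

-£489.24 billion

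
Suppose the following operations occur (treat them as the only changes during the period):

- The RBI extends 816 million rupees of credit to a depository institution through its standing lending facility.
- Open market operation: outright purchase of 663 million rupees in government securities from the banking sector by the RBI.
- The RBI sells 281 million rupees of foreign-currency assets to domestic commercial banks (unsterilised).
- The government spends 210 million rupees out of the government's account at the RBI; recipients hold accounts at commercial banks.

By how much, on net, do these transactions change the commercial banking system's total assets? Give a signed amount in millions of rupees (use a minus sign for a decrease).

RBI balance sheet:
  Assets:      Securities +663M, Loans to banks +816M, Foreign assets −281M
  Liabilities: Bank reserves +1408M, Government deposits −210M
Commercial banking system:
  Assets:      Reserves at CB +1408M, Securities −663M, Foreign assets +281M
  Liabilities: Checkable deposits +210M, Borrowings from CB +816M
Change in total bank assets = +1026 million.

+1026 million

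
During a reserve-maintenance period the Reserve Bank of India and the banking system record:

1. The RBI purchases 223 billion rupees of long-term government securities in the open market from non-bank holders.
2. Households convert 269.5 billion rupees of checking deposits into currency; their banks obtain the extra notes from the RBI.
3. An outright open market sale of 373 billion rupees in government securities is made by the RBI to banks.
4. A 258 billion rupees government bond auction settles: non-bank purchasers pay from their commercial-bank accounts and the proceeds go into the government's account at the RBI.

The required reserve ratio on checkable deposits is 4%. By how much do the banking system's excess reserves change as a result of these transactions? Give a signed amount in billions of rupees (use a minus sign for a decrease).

-665.32 billion

Asset purchase (from non-banks) 223 billion rupees: reserves +223B, deposits +223B.
Currency withdrawal 269.5 billion rupees: reserves −269.5B, deposits −269.5B.
OMO sale (to banks) 373 billion rupees: reserves −373B, deposits 0.
Government account inflow 258 billion rupees: reserves −258B, deposits −258B.
Totals: Δreserves = −677.5B, Δdeposits = −304.5B.
Δrequired reserves = 4% × −304.5B = −12.18B.
Δexcess reserves = Δreserves − Δrequired = −677.5B − (−12.18B) = -665.32 billion.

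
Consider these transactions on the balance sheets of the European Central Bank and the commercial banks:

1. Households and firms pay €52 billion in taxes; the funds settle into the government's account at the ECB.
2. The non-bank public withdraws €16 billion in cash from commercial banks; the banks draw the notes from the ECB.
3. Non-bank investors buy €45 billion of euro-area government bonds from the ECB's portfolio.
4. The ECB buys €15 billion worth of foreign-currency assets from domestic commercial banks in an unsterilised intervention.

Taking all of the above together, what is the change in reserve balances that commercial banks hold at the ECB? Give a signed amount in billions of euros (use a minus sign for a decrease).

-€98 billion

ECB balance sheet:
  Assets:      Securities −€45B, Foreign assets +€15B
  Liabilities: Bank reserves −€98B, Currency in circulation +€16B, Government deposits +€52B
So the change in reserve balances that commercial banks hold at the ECB is -€98 billion.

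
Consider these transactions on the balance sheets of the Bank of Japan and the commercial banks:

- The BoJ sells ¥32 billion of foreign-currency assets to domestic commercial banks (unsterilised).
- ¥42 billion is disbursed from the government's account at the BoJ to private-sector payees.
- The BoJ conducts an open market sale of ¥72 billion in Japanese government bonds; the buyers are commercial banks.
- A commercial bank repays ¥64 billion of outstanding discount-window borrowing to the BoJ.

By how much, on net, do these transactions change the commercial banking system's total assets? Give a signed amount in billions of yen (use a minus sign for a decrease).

FX sale ¥32 billion: just an asset swap on bank balance sheets → 0.
Government spending ¥42 billion: bank balance sheets expand → +¥42B.
OMO sale (to banks) ¥72 billion: just an asset swap on bank balance sheets → 0.
Discount-window repayment ¥64 billion: bank balance sheets shrink → −¥64B.
Net: 0 + 42 + 0 − 64 = -¥22 billion.

-¥22 billion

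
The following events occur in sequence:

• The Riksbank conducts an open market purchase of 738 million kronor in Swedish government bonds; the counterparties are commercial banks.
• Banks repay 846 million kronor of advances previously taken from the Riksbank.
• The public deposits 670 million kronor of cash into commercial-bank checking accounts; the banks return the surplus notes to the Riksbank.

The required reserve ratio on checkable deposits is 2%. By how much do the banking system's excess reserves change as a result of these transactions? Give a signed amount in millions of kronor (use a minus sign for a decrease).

OMO purchase (from banks) 738 million kronor: reserves +738M, deposits 0.
Discount-window repayment 846 million kronor: reserves −846M, deposits 0.
Currency deposit 670 million kronor: reserves +670M, deposits +670M.
Totals: Δreserves = +562M, Δdeposits = +670M.
Δrequired reserves = 2% × +670M = +13.4M.
Δexcess reserves = Δreserves − Δrequired = +562M − (+13.4M) = +548.6 million.

+548.6 million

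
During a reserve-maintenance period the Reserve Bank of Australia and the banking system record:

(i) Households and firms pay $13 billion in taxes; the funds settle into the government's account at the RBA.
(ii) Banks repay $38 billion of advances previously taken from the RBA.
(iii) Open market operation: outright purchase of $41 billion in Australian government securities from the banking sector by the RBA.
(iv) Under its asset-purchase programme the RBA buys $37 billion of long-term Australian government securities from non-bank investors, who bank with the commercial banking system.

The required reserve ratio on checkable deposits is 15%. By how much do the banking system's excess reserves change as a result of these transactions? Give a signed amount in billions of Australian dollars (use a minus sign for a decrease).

+$23.4 billion

Government account inflow $13 billion: reserves −$13B, deposits −$13B.
Discount-window repayment $38 billion: reserves −$38B, deposits 0.
OMO purchase (from banks) $41 billion: reserves +$41B, deposits 0.
Asset purchase (from non-banks) $37 billion: reserves +$37B, deposits +$37B.
Totals: Δreserves = +$27B, Δdeposits = +$24B.
Δrequired reserves = 15% × +$24B = +$3.6B.
Δexcess reserves = Δreserves − Δrequired = +$27B − (+$3.6B) = +$23.4 billion.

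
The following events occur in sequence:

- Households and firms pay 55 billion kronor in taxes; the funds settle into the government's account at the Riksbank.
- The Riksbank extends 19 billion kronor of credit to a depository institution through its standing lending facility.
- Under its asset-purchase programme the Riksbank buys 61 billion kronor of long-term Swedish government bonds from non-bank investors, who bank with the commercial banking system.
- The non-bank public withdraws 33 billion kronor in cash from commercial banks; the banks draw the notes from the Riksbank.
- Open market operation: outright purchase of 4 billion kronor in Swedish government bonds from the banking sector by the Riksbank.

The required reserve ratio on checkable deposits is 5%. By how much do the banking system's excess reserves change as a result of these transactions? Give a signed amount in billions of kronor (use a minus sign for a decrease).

Government account inflow 55 billion kronor: reserves −55B, deposits −55B.
Discount-window loan 19 billion kronor: reserves +19B, deposits 0.
Asset purchase (from non-banks) 61 billion kronor: reserves +61B, deposits +61B.
Currency withdrawal 33 billion kronor: reserves −33B, deposits −33B.
OMO purchase (from banks) 4 billion kronor: reserves +4B, deposits 0.
Totals: Δreserves = −4B, Δdeposits = −27B.
Δrequired reserves = 5% × −27B = −1.35B.
Δexcess reserves = Δreserves − Δrequired = −4B − (−1.35B) = -2.65 billion.

-2.65 billion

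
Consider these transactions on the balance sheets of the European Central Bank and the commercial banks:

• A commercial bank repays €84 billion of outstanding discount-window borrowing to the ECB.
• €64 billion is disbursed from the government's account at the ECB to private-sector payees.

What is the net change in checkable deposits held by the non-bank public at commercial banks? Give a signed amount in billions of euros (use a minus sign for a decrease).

+€64 billion

Discount-window repayment €84 billion: the counterparty is a bank, so public deposits are unchanged → 0.
Government spending €64 billion: non-bank counterparties' bank balances rise → +€64B.
Net: 0 + 64 = +€64 billion.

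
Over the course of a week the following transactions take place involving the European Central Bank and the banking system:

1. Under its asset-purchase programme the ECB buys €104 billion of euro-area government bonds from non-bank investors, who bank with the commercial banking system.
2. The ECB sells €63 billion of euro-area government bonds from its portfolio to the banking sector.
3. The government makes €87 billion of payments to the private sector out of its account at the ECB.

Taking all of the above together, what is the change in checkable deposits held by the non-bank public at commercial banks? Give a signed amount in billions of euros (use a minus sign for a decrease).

+€191 billion

Asset purchase (from non-banks) €104 billion: non-bank counterparties' bank balances rise → +€104B.
OMO sale (to banks) €63 billion: the counterparty is a bank, so public deposits are unchanged → 0.
Government spending €87 billion: non-bank counterparties' bank balances rise → +€87B.
Net: 104 + 0 + 87 = +€191 billion.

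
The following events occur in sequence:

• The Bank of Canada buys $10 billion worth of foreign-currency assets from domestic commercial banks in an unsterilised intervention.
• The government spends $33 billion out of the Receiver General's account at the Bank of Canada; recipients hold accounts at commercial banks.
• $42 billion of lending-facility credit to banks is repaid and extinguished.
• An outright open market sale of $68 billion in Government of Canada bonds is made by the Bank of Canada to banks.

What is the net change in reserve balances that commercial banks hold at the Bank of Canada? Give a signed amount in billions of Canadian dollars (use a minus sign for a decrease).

-$67 billion

Bank of Canada balance sheet:
  Assets:      Securities −$68B, Loans to banks −$42B, Foreign assets +$10B
  Liabilities: Bank reserves −$67B, Government deposits −$33B
Commercial banking system:
  Assets:      Reserves at CB −$67B, Securities +$68B, Foreign assets −$10B
  Liabilities: Checkable deposits +$33B, Borrowings from CB −$42B
So the change in reserve balances that commercial banks hold at the Bank of Canada is -$67 billion.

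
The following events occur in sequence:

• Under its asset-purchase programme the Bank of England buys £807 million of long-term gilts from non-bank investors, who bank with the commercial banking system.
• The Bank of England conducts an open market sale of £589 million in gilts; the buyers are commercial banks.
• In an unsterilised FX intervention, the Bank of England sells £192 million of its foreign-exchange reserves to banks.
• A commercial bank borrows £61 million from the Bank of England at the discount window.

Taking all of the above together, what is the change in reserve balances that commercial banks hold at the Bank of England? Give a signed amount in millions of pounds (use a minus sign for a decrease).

+£87 million

Asset purchase (from non-banks) £807 million: the Bank of England pays by crediting reserve accounts → +£807M.
OMO sale (to banks) £589 million: the buying banks pay out of their reserve balances → −£589M.
FX sale £192 million: the buying banks pay out of their reserve balances → −£192M.
Discount-window loan £61 million: the loan is credited to the bank's reserve account → +£61M.
Net: 807 − 589 − 192 + 61 = +£87 million.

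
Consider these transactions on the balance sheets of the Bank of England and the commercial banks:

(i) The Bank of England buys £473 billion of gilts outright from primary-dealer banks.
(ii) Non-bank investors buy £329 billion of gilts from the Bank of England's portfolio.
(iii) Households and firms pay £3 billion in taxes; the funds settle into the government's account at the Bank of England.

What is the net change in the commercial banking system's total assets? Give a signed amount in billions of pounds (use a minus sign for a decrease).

Bank of England balance sheet:
  Assets:      Securities +£144B
  Liabilities: Bank reserves +£141B, Government deposits +£3B
Commercial banking system:
  Assets:      Reserves at CB +£141B, Securities −£473B
  Liabilities: Checkable deposits −£332B
Change in total bank assets = -£332 billion.

-£332 billion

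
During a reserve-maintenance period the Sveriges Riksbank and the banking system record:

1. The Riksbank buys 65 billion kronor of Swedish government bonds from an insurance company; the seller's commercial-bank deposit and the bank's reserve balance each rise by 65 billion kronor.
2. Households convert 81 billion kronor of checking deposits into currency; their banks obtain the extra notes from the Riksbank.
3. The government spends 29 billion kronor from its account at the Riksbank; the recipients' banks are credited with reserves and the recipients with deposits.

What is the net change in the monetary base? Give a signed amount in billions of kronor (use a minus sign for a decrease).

+94 billion

Riksbank balance sheet:
  Assets:      Securities +65B
  Liabilities: Bank reserves +13B, Currency in circulation +81B, Government deposits −29B
Monetary base = currency + reserves: +81B + (+13B) = +94 billion.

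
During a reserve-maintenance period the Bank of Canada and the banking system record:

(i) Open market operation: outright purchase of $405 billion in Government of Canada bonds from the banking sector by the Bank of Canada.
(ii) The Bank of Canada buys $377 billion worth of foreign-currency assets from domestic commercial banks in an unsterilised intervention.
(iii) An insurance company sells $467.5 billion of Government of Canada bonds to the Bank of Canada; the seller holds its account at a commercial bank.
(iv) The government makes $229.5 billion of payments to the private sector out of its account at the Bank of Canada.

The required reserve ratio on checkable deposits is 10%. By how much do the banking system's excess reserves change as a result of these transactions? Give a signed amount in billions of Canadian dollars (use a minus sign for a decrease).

OMO purchase (from banks) $405 billion: reserves +$405B, deposits 0.
FX purchase $377 billion: reserves +$377B, deposits 0.
Asset purchase (from non-banks) $467.5 billion: reserves +$467.5B, deposits +$467.5B.
Government spending $229.5 billion: reserves +$229.5B, deposits +$229.5B.
Totals: Δreserves = +$1479B, Δdeposits = +$697B.
Δrequired reserves = 10% × +$697B = +$69.7B.
Δexcess reserves = Δreserves − Δrequired = +$1479B − (+$69.7B) = +$1409.3 billion.

+$1409.3 billion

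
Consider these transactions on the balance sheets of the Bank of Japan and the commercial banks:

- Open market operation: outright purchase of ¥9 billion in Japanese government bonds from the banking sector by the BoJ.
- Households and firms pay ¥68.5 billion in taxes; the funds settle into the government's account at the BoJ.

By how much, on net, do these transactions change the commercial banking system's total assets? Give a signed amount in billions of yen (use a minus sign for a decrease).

OMO purchase (from banks) ¥9 billion: just an asset swap on bank balance sheets → 0.
Government account inflow ¥68.5 billion: bank balance sheets shrink → −¥68.5B.
Net: 0 − 68.5 = -¥68.5 billion.

-¥68.5 billion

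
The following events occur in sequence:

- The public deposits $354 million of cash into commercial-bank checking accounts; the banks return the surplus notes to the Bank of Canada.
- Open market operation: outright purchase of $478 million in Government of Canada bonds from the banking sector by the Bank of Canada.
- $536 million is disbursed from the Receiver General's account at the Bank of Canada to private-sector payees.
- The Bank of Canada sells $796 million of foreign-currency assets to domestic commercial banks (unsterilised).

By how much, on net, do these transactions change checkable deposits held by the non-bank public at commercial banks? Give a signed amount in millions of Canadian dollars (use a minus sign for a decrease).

+$890 million

Bank of Canada balance sheet:
  Assets:      Securities +$478M, Foreign assets −$796M
  Liabilities: Bank reserves +$572M, Currency in circulation −$354M, Government deposits −$536M
Commercial banking system:
  Assets:      Reserves at CB +$572M, Securities −$478M, Foreign assets +$796M
  Liabilities: Checkable deposits +$890M
So the change in checkable deposits held by the non-bank public at commercial banks is +$890 million.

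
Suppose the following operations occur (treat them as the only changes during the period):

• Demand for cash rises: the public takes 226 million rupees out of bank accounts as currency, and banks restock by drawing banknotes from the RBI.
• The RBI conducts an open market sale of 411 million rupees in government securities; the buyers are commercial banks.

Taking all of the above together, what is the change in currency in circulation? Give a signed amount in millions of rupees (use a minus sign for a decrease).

Currency withdrawal 226 million rupees: notes leave the central bank → +226M.
OMO sale (to banks) 411 million rupees: no currency enters or leaves circulation → 0.
Net: 226 + 0 = +226 million.

+226 million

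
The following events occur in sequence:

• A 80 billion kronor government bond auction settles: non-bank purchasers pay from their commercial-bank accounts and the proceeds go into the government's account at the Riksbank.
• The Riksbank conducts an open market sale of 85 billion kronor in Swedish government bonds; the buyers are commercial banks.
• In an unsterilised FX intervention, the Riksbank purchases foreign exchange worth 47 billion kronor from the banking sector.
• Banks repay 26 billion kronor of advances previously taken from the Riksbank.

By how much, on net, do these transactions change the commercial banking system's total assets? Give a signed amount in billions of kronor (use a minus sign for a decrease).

-106 billion

Riksbank balance sheet:
  Assets:      Securities −85B, Loans to banks −26B, Foreign assets +47B
  Liabilities: Bank reserves −144B, Government deposits +80B
Commercial banking system:
  Assets:      Reserves at CB −144B, Securities +85B, Foreign assets −47B
  Liabilities: Checkable deposits −80B, Borrowings from CB −26B
Change in total bank assets = -106 billion.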